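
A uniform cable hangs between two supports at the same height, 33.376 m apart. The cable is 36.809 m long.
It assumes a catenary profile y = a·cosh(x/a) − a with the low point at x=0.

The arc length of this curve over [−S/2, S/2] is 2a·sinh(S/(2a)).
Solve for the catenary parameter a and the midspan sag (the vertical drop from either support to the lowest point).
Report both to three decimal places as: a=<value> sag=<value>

seed: a₀ = √(S³/(24(L−S))) = √(33.376³/(24·3.433)) = 21.242660
iter 1: u=0.785589  f(a)=+1.075e-01  f'(a)=-3.436e-01  a ← 21.242660 − (+1.075e-01/-3.436e-01) = 21.555527
iter 2: u=0.774187  f(a)=+2.421e-03  f'(a)=-3.283e-01  a ← 21.555527 − (+2.421e-03/-3.283e-01) = 21.562902
iter 3: u=0.773922  f(a)=+1.291e-06  f'(a)=-3.279e-01  a ← 21.562902 − (+1.291e-06/-3.279e-01) = 21.562905
iter 4: u=0.773922  f(a)=+3.624e-13  f'(a)=-3.279e-01  a ← 21.562905 − (+3.624e-13/-3.279e-01) = 21.562905
converged: |Δa| < 1e-12 after 4 iterations
sag = a·(cosh(S/(2a)) − 1) = 21.562905·(cosh(0.773922) − 1) = 6.786425
T_max/T_min = cosh(S/(2a)) = 1.314727

a=21.563 sag=6.786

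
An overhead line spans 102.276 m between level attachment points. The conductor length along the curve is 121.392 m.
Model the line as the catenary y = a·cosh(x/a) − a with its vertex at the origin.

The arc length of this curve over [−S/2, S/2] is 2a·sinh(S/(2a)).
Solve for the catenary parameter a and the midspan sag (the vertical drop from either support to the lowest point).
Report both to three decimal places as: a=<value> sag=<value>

a=49.589 sag=28.789

seed: a₀ = √(S³/(24(L−S))) = √(102.276³/(24·19.116)) = 48.289918
iter 1: u=1.058979  f(a)=+1.101e+00  f'(a)=-8.841e-01  a ← 48.289918 − (+1.101e+00/-8.841e-01) = 49.535134
iter 2: u=1.032358  f(a)=+4.402e-02  f'(a)=-8.147e-01  a ← 49.535134 − (+4.402e-02/-8.147e-01) = 49.589167
iter 3: u=1.031233  f(a)=+7.688e-05  f'(a)=-8.119e-01  a ← 49.589167 − (+7.688e-05/-8.119e-01) = 49.589262
iter 4: u=1.031231  f(a)=+2.354e-10  f'(a)=-8.119e-01  a ← 49.589262 − (+2.354e-10/-8.119e-01) = 49.589262
iter 5: u=1.031231  f(a)=+4.263e-14  f'(a)=-8.119e-01  a ← 49.589262 − (+4.263e-14/-8.119e-01) = 49.589262
converged: |Δa| < 1e-12 after 5 iterations
sag = a·(cosh(S/(2a)) − 1) = 49.589262·(cosh(1.031231) − 1) = 28.788664
T_max/T_min = cosh(S/(2a)) = 1.580542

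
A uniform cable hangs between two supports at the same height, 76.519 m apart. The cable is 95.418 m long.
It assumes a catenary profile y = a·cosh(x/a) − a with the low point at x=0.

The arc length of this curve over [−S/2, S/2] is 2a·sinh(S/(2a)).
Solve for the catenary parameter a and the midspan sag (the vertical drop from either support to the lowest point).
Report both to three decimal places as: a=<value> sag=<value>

a=32.533 sag=25.213

seed: a₀ = √(S³/(24(L−S))) = √(76.519³/(24·18.899)) = 31.428879
iter 1: u=1.217336  f(a)=+1.451e+00  f'(a)=-1.391e+00  a ← 31.428879 − (+1.451e+00/-1.391e+00) = 32.472169
iter 2: u=1.178224  f(a)=+7.537e-02  f'(a)=-1.249e+00  a ← 32.472169 − (+7.537e-02/-1.249e+00) = 32.532489
iter 3: u=1.176040  f(a)=+2.281e-04  f'(a)=-1.242e+00  a ← 32.532489 − (+2.281e-04/-1.242e+00) = 32.532673
iter 4: u=1.176033  f(a)=+2.103e-09  f'(a)=-1.242e+00  a ← 32.532673 − (+2.103e-09/-1.242e+00) = 32.532673
iter 5: u=1.176033  f(a)=+0.000e+00  f'(a)=-1.242e+00  a ← 32.532673 − (+0.000e+00/-1.242e+00) = 32.532673
converged: |Δa| < 1e-12 after 5 iterations
sag = a·(cosh(S/(2a)) − 1) = 32.532673·(cosh(1.176033) − 1) = 25.212660
T_max/T_min = cosh(S/(2a)) = 1.774995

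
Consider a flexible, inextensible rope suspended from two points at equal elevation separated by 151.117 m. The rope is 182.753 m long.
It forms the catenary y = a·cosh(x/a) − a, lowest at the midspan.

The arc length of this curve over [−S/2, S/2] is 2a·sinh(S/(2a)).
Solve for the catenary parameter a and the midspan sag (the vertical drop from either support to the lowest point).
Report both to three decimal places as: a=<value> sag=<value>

seed: a₀ = √(S³/(24(L−S))) = √(151.117³/(24·31.636)) = 67.417645
iter 1: u=1.120753  f(a)=+2.047e+00  f'(a)=-1.062e+00  a ← 67.417645 − (+2.047e+00/-1.062e+00) = 69.345820
iter 2: u=1.089590  f(a)=+9.112e-02  f'(a)=-9.692e-01  a ← 69.345820 − (+9.112e-02/-9.692e-01) = 69.439834
iter 3: u=1.088115  f(a)=+1.991e-04  f'(a)=-9.650e-01  a ← 69.439834 − (+1.991e-04/-9.650e-01) = 69.440041
iter 4: u=1.088111  f(a)=+9.551e-10  f'(a)=-9.650e-01  a ← 69.440041 − (+9.551e-10/-9.650e-01) = 69.440041
iter 5: u=1.088111  f(a)=+5.684e-14  f'(a)=-9.650e-01  a ← 69.440041 − (+5.684e-14/-9.650e-01) = 69.440041
converged: |Δa| < 1e-12 after 5 iterations
sag = a·(cosh(S/(2a)) − 1) = 69.440041·(cosh(1.088111) − 1) = 45.327481
T_max/T_min = cosh(S/(2a)) = 1.652757

a=69.440 sag=45.327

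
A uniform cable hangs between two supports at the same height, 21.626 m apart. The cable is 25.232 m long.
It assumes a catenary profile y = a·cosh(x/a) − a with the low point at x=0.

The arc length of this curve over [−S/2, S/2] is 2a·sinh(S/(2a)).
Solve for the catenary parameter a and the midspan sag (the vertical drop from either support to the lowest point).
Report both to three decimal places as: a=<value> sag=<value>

a=11.071 sag=5.714

seed: a₀ = √(S³/(24(L−S))) = √(21.626³/(24·3.606)) = 10.810501
iter 1: u=1.000231  f(a)=+1.847e-01  f'(a)=-7.363e-01  a ← 10.810501 − (+1.847e-01/-7.363e-01) = 11.061404
iter 2: u=0.977543  f(a)=+6.627e-03  f'(a)=-6.843e-01  a ← 11.061404 − (+6.627e-03/-6.843e-01) = 11.071088
iter 3: u=0.976688  f(a)=+9.232e-06  f'(a)=-6.824e-01  a ← 11.071088 − (+9.232e-06/-6.824e-01) = 11.071102
iter 4: u=0.976687  f(a)=+1.796e-11  f'(a)=-6.824e-01  a ← 11.071102 − (+1.796e-11/-6.824e-01) = 11.071102
iter 5: u=0.976687  f(a)=+7.105e-15  f'(a)=-6.824e-01  a ← 11.071102 − (+7.105e-15/-6.824e-01) = 11.071102
converged: |Δa| < 1e-12 after 5 iterations
sag = a·(cosh(S/(2a)) − 1) = 11.071102·(cosh(0.976687) − 1) = 5.713795
T_max/T_min = cosh(S/(2a)) = 1.516100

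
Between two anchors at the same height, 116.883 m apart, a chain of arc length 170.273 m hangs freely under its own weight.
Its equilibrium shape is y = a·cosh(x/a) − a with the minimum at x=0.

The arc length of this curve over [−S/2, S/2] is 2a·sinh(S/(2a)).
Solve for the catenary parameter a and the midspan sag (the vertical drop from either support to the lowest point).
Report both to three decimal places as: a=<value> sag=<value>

seed: a₀ = √(S³/(24(L−S))) = √(116.883³/(24·53.390)) = 35.301361
iter 1: u=1.655503  f(a)=+7.812e+00  f'(a)=-3.939e+00  a ← 35.301361 − (+7.812e+00/-3.939e+00) = 37.284580
iter 2: u=1.567444  f(a)=+7.067e-01  f'(a)=-3.256e+00  a ← 37.284580 − (+7.067e-01/-3.256e+00) = 37.501618
iter 3: u=1.558373  f(a)=+7.053e-03  f'(a)=-3.191e+00  a ← 37.501618 − (+7.053e-03/-3.191e+00) = 37.503828
iter 4: u=1.558281  f(a)=+7.180e-07  f'(a)=-3.191e+00  a ← 37.503828 − (+7.180e-07/-3.191e+00) = 37.503828
iter 5: u=1.558281  f(a)=+0.000e+00  f'(a)=-3.191e+00  a ← 37.503828 − (+0.000e+00/-3.191e+00) = 37.503828
converged: |Δa| < 1e-12 after 5 iterations
sag = a·(cosh(S/(2a)) − 1) = 37.503828·(cosh(1.558281) − 1) = 55.527138
T_max/T_min = cosh(S/(2a)) = 2.480573

a=37.504 sag=55.527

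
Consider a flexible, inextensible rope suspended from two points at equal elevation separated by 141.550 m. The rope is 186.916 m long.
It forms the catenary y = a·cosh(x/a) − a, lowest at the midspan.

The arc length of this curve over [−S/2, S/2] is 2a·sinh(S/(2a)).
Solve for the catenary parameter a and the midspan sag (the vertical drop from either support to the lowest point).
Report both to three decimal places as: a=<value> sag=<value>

seed: a₀ = √(S³/(24(L−S))) = √(141.550³/(24·45.366)) = 51.038035
iter 1: u=1.386711  f(a)=+4.567e+00  f'(a)=-2.144e+00  a ← 51.038035 − (+4.567e+00/-2.144e+00) = 53.168249
iter 2: u=1.331152  f(a)=+3.015e-01  f'(a)=-1.869e+00  a ← 53.168249 − (+3.015e-01/-1.869e+00) = 53.329528
iter 3: u=1.327126  f(a)=+1.519e-03  f'(a)=-1.851e+00  a ← 53.329528 − (+1.519e-03/-1.851e+00) = 53.330349
iter 4: u=1.327106  f(a)=+3.901e-08  f'(a)=-1.850e+00  a ← 53.330349 − (+3.901e-08/-1.850e+00) = 53.330349
iter 5: u=1.327106  f(a)=-2.842e-14  f'(a)=-1.850e+00  a ← 53.330349 − (-2.842e-14/-1.850e+00) = 53.330349
converged: |Δa| < 1e-12 after 5 iterations
sag = a·(cosh(S/(2a)) − 1) = 53.330349·(cosh(1.327106) − 1) = 54.273201
T_max/T_min = cosh(S/(2a)) = 2.017679

a=53.330 sag=54.273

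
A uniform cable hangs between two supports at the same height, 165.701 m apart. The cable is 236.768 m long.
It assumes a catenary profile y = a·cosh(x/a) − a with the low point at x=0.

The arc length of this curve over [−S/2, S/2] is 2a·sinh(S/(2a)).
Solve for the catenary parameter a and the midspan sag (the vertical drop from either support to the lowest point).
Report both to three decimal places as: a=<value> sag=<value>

seed: a₀ = √(S³/(24(L−S))) = √(165.701³/(24·71.067)) = 51.647355
iter 1: u=1.604158  f(a)=+9.725e+00  f'(a)=-3.528e+00  a ← 51.647355 − (+9.725e+00/-3.528e+00) = 54.403410
iter 2: u=1.522892  f(a)=+8.327e-01  f'(a)=-2.948e+00  a ← 54.403410 − (+8.327e-01/-2.948e+00) = 54.685868
iter 3: u=1.515026  f(a)=+7.367e-03  f'(a)=-2.896e+00  a ← 54.685868 − (+7.367e-03/-2.896e+00) = 54.688412
iter 4: u=1.514955  f(a)=+5.880e-07  f'(a)=-2.895e+00  a ← 54.688412 − (+5.880e-07/-2.895e+00) = 54.688412
iter 5: u=1.514955  f(a)=-5.684e-14  f'(a)=-2.895e+00  a ← 54.688412 − (-5.684e-14/-2.895e+00) = 54.688412
converged: |Δa| < 1e-12 after 5 iterations
sag = a·(cosh(S/(2a)) − 1) = 54.688412·(cosh(1.514955) − 1) = 75.717086
T_max/T_min = cosh(S/(2a)) = 2.384518

a=54.688 sag=75.717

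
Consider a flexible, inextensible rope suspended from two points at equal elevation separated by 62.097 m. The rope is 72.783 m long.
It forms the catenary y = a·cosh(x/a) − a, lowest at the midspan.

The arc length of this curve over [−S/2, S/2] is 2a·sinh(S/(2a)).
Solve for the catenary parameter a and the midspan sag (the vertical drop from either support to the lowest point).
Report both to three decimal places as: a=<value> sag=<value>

seed: a₀ = √(S³/(24(L−S))) = √(62.097³/(24·10.686)) = 30.555734
iter 1: u=1.016127  f(a)=+5.654e-01  f'(a)=-7.744e-01  a ← 30.555734 − (+5.654e-01/-7.744e-01) = 31.285910
iter 2: u=0.992412  f(a)=+2.090e-02  f'(a)=-7.181e-01  a ← 31.285910 − (+2.090e-02/-7.181e-01) = 31.315018
iter 3: u=0.991489  f(a)=+3.099e-05  f'(a)=-7.160e-01  a ← 31.315018 − (+3.099e-05/-7.160e-01) = 31.315062
iter 4: u=0.991488  f(a)=+6.837e-11  f'(a)=-7.159e-01  a ← 31.315062 − (+6.837e-11/-7.159e-01) = 31.315062
iter 5: u=0.991488  f(a)=+0.000e+00  f'(a)=-7.159e-01  a ← 31.315062 − (+0.000e+00/-7.159e-01) = 31.315062
converged: |Δa| < 1e-12 after 5 iterations
sag = a·(cosh(S/(2a)) − 1) = 31.315062·(cosh(0.991488) − 1) = 16.695087
T_max/T_min = cosh(S/(2a)) = 1.533133

a=31.315 sag=16.695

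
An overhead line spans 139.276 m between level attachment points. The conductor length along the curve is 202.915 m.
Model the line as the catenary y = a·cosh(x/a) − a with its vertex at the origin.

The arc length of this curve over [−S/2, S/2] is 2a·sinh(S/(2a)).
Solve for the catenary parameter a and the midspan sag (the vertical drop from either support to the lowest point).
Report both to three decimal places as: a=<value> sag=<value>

seed: a₀ = √(S³/(24(L−S))) = √(139.276³/(24·63.639)) = 42.057856
iter 1: u=1.655767  f(a)=+9.315e+00  f'(a)=-3.941e+00  a ← 42.057856 − (+9.315e+00/-3.941e+00) = 44.421264
iter 2: u=1.567673  f(a)=+8.429e-01  f'(a)=-3.258e+00  a ← 44.421264 − (+8.429e-01/-3.258e+00) = 44.679996
iter 3: u=1.558595  f(a)=+8.417e-03  f'(a)=-3.193e+00  a ← 44.679996 − (+8.417e-03/-3.193e+00) = 44.682632
iter 4: u=1.558503  f(a)=+8.579e-07  f'(a)=-3.192e+00  a ← 44.682632 − (+8.579e-07/-3.192e+00) = 44.682632
iter 5: u=1.558503  f(a)=-2.842e-14  f'(a)=-3.192e+00  a ← 44.682632 − (-2.842e-14/-3.192e+00) = 44.682632
converged: |Δa| < 1e-12 after 5 iterations
sag = a·(cosh(S/(2a)) − 1) = 44.682632·(cosh(1.558503) − 1) = 66.178371
T_max/T_min = cosh(S/(2a)) = 2.481076

a=44.683 sag=66.178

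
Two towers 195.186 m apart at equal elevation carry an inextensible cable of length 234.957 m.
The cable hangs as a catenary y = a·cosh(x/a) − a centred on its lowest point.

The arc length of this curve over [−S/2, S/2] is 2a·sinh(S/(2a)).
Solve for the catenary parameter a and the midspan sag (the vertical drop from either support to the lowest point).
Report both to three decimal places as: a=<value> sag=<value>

a=90.844 sag=57.661

seed: a₀ = √(S³/(24(L−S))) = √(195.186³/(24·39.771)) = 88.264105
iter 1: u=1.105693  f(a)=+2.503e+00  f'(a)=-1.016e+00  a ← 88.264105 − (+2.503e+00/-1.016e+00) = 90.727110
iter 2: u=1.075676  f(a)=+1.086e-01  f'(a)=-9.298e-01  a ← 90.727110 − (+1.086e-01/-9.298e-01) = 90.843905
iter 3: u=1.074293  f(a)=+2.249e-04  f'(a)=-9.260e-01  a ← 90.843905 − (+2.249e-04/-9.260e-01) = 90.844148
iter 4: u=1.074290  f(a)=+9.696e-10  f'(a)=-9.260e-01  a ← 90.844148 − (+9.696e-10/-9.260e-01) = 90.844148
iter 5: u=1.074290  f(a)=+2.842e-14  f'(a)=-9.260e-01  a ← 90.844148 − (+2.842e-14/-9.260e-01) = 90.844148
converged: |Δa| < 1e-12 after 5 iterations
sag = a·(cosh(S/(2a)) − 1) = 90.844148·(cosh(1.074290) − 1) = 57.661263
T_max/T_min = cosh(S/(2a)) = 1.634727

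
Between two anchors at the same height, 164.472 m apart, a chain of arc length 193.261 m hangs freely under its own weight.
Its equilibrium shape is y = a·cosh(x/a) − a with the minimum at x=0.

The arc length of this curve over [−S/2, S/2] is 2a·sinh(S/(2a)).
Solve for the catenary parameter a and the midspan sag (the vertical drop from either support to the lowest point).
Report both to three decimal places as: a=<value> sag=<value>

a=82.272 sag=44.638

seed: a₀ = √(S³/(24(L−S))) = √(164.472³/(24·28.789)) = 80.245197
iter 1: u=1.024809  f(a)=+1.550e+00  f'(a)=-7.958e-01  a ← 80.245197 − (+1.550e+00/-7.958e-01) = 82.193157
iter 2: u=1.000521  f(a)=+5.824e-02  f'(a)=-7.370e-01  a ← 82.193157 − (+5.824e-02/-7.370e-01) = 82.272180
iter 3: u=0.999560  f(a)=+8.932e-05  f'(a)=-7.347e-01  a ← 82.272180 − (+8.932e-05/-7.347e-01) = 82.272302
iter 4: u=0.999559  f(a)=+2.108e-10  f'(a)=-7.347e-01  a ← 82.272302 − (+2.108e-10/-7.347e-01) = 82.272302
iter 5: u=0.999559  f(a)=-2.842e-14  f'(a)=-7.347e-01  a ← 82.272302 − (-2.842e-14/-7.347e-01) = 82.272302
converged: |Δa| < 1e-12 after 5 iterations
sag = a·(cosh(S/(2a)) − 1) = 82.272302·(cosh(0.999559) − 1) = 44.637844
T_max/T_min = cosh(S/(2a)) = 1.542562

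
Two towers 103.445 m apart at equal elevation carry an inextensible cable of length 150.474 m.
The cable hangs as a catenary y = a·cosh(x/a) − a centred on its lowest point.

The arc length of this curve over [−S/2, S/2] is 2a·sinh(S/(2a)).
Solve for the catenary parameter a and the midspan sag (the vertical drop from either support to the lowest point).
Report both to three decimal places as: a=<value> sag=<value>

a=33.262 sag=49.000

seed: a₀ = √(S³/(24(L−S))) = √(103.445³/(24·47.029)) = 31.316683
iter 1: u=1.651596  f(a)=+6.847e+00  f'(a)=-3.907e+00  a ← 31.316683 − (+6.847e+00/-3.907e+00) = 33.069311
iter 2: u=1.564063  f(a)=+6.168e-01  f'(a)=-3.232e+00  a ← 33.069311 − (+6.168e-01/-3.232e+00) = 33.260173
iter 3: u=1.555088  f(a)=+6.101e-03  f'(a)=-3.168e+00  a ← 33.260173 − (+6.101e-03/-3.168e+00) = 33.262098
iter 4: u=1.554998  f(a)=+6.098e-07  f'(a)=-3.168e+00  a ← 33.262098 − (+6.098e-07/-3.168e+00) = 33.262098
iter 5: u=1.554998  f(a)=+0.000e+00  f'(a)=-3.168e+00  a ← 33.262098 − (+0.000e+00/-3.168e+00) = 33.262098
converged: |Δa| < 1e-12 after 5 iterations
sag = a·(cosh(S/(2a)) − 1) = 33.262098·(cosh(1.554998) − 1) = 48.999517
T_max/T_min = cosh(S/(2a)) = 2.473134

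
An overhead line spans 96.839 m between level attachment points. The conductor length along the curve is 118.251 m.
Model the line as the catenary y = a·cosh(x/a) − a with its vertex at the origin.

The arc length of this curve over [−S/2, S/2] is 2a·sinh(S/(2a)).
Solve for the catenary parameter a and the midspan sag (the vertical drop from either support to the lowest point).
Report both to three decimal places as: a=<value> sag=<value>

seed: a₀ = √(S³/(24(L−S))) = √(96.839³/(24·21.412)) = 42.037919
iter 1: u=1.151805  f(a)=+1.466e+00  f'(a)=-1.160e+00  a ← 42.037919 − (+1.466e+00/-1.160e+00) = 43.301282
iter 2: u=1.118200  f(a)=+6.868e-02  f'(a)=-1.054e+00  a ← 43.301282 − (+6.868e-02/-1.054e+00) = 43.366448
iter 3: u=1.116520  f(a)=+1.672e-04  f'(a)=-1.049e+00  a ← 43.366448 − (+1.672e-04/-1.049e+00) = 43.366607
iter 4: u=1.116516  f(a)=+9.955e-10  f'(a)=-1.049e+00  a ← 43.366607 − (+9.955e-10/-1.049e+00) = 43.366607
iter 5: u=1.116516  f(a)=+0.000e+00  f'(a)=-1.049e+00  a ← 43.366607 − (+0.000e+00/-1.049e+00) = 43.366607
converged: |Δa| < 1e-12 after 5 iterations
sag = a·(cosh(S/(2a)) − 1) = 43.366607·(cosh(1.116516) − 1) = 29.957927
T_max/T_min = cosh(S/(2a)) = 1.690806

a=43.367 sag=29.958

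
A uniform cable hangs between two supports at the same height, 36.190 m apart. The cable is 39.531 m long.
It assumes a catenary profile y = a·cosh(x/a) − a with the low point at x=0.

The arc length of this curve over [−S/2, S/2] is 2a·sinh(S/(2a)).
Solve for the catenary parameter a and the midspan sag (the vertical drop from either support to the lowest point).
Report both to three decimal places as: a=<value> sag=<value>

a=24.643 sag=6.947

seed: a₀ = √(S³/(24(L−S))) = √(36.190³/(24·3.341)) = 24.313026
iter 1: u=0.744251  f(a)=+9.376e-02  f'(a)=-2.904e-01  a ← 24.313026 − (+9.376e-02/-2.904e-01) = 24.635937
iter 2: u=0.734496  f(a)=+1.901e-03  f'(a)=-2.787e-01  a ← 24.635937 − (+1.901e-03/-2.787e-01) = 24.642757
iter 3: u=0.734293  f(a)=+8.168e-07  f'(a)=-2.785e-01  a ← 24.642757 − (+8.168e-07/-2.785e-01) = 24.642760
iter 4: u=0.734293  f(a)=+1.492e-13  f'(a)=-2.785e-01  a ← 24.642760 − (+1.492e-13/-2.785e-01) = 24.642760
converged: |Δa| < 1e-12 after 4 iterations
sag = a·(cosh(S/(2a)) − 1) = 24.642760·(cosh(0.734293) − 1) = 6.947438
T_max/T_min = cosh(S/(2a)) = 1.281926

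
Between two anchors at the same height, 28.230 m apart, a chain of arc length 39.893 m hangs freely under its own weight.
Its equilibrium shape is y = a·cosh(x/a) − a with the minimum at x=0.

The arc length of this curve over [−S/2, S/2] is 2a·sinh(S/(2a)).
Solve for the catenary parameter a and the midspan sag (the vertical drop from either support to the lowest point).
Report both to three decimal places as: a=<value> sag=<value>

a=9.475 sag=12.607

seed: a₀ = √(S³/(24(L−S))) = √(28.230³/(24·11.663)) = 8.965109
iter 1: u=1.574437  f(a)=+1.534e+00  f'(a)=-3.307e+00  a ← 8.965109 − (+1.534e+00/-3.307e+00) = 9.428985
iter 2: u=1.496980  f(a)=+1.271e-01  f'(a)=-2.779e+00  a ← 9.428985 − (+1.271e-01/-2.779e+00) = 9.474710
iter 3: u=1.489755  f(a)=+1.047e-03  f'(a)=-2.734e+00  a ← 9.474710 − (+1.047e-03/-2.734e+00) = 9.475093
iter 4: u=1.489695  f(a)=+7.228e-08  f'(a)=-2.733e+00  a ← 9.475093 − (+7.228e-08/-2.733e+00) = 9.475093
iter 5: u=1.489695  f(a)=+0.000e+00  f'(a)=-2.733e+00  a ← 9.475093 − (+0.000e+00/-2.733e+00) = 9.475093
converged: |Δa| < 1e-12 after 5 iterations
sag = a·(cosh(S/(2a)) − 1) = 9.475093·(cosh(1.489695) − 1) = 12.607485
T_max/T_min = cosh(S/(2a)) = 2.330592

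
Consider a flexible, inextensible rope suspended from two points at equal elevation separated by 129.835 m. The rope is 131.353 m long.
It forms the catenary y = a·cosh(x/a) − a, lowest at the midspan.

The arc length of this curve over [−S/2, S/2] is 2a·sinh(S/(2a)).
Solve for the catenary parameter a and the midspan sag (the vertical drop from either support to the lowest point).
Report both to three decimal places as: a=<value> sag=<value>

a=245.530 sag=8.632

seed: a₀ = √(S³/(24(L−S))) = √(129.835³/(24·1.518)) = 245.101612
iter 1: u=0.264860  f(a)=+5.333e-03  f'(a)=-1.247e-02  a ← 245.101612 − (+5.333e-03/-1.247e-02) = 245.529174
iter 2: u=0.264398  f(a)=+1.399e-05  f'(a)=-1.241e-02  a ← 245.529174 − (+1.399e-05/-1.241e-02) = 245.530301
iter 3: u=0.264397  f(a)=+9.680e-11  f'(a)=-1.241e-02  a ← 245.530301 − (+9.680e-11/-1.241e-02) = 245.530301
iter 4: u=0.264397  f(a)=+0.000e+00  f'(a)=-1.241e-02  a ← 245.530301 − (+0.000e+00/-1.241e-02) = 245.530301
converged: |Δa| < 1e-12 after 4 iterations
sag = a·(cosh(S/(2a)) − 1) = 245.530301·(cosh(0.264397) − 1) = 8.632110
T_max/T_min = cosh(S/(2a)) = 1.035157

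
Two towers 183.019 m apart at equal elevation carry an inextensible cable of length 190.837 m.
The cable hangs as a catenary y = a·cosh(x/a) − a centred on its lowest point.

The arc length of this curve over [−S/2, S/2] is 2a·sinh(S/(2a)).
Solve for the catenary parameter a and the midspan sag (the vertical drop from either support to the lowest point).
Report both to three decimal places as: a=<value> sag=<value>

seed: a₀ = √(S³/(24(L−S))) = √(183.019³/(24·7.818)) = 180.755205
iter 1: u=0.506262  f(a)=+1.008e-01  f'(a)=-8.874e-02  a ← 180.755205 − (+1.008e-01/-8.874e-02) = 181.891112
iter 2: u=0.503100  f(a)=+9.581e-04  f'(a)=-8.706e-02  a ← 181.891112 − (+9.581e-04/-8.706e-02) = 181.902117
iter 3: u=0.503070  f(a)=+8.840e-08  f'(a)=-8.705e-02  a ← 181.902117 − (+8.840e-08/-8.705e-02) = 181.902118
iter 4: u=0.503070  f(a)=-2.842e-14  f'(a)=-8.705e-02  a ← 181.902118 − (-2.842e-14/-8.705e-02) = 181.902118
converged: |Δa| < 1e-12 after 4 iterations
sag = a·(cosh(S/(2a)) − 1) = 181.902118·(cosh(0.503070) − 1) = 23.507401
T_max/T_min = cosh(S/(2a)) = 1.129231

a=181.902 sag=23.507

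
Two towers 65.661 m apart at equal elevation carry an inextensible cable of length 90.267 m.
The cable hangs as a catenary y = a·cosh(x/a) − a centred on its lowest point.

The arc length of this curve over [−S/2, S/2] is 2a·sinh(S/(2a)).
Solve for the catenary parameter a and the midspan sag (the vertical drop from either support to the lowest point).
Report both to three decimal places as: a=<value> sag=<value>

seed: a₀ = √(S³/(24(L−S))) = √(65.661³/(24·24.606)) = 21.894504
iter 1: u=1.499486  f(a)=+2.919e+00  f'(a)=-2.795e+00  a ← 21.894504 − (+2.919e+00/-2.795e+00) = 22.938756
iter 2: u=1.431224  f(a)=+2.218e-01  f'(a)=-2.385e+00  a ← 22.938756 − (+2.218e-01/-2.385e+00) = 23.031757
iter 3: u=1.425445  f(a)=+1.514e-03  f'(a)=-2.353e+00  a ← 23.031757 − (+1.514e-03/-2.353e+00) = 23.032401
iter 4: u=1.425405  f(a)=+7.158e-08  f'(a)=-2.353e+00  a ← 23.032401 − (+7.158e-08/-2.353e+00) = 23.032401
iter 5: u=1.425405  f(a)=+0.000e+00  f'(a)=-2.353e+00  a ← 23.032401 − (+0.000e+00/-2.353e+00) = 23.032401
converged: |Δa| < 1e-12 after 5 iterations
sag = a·(cosh(S/(2a)) − 1) = 23.032401·(cosh(1.425405) − 1) = 27.638343
T_max/T_min = cosh(S/(2a)) = 2.199977

a=23.032 sag=27.638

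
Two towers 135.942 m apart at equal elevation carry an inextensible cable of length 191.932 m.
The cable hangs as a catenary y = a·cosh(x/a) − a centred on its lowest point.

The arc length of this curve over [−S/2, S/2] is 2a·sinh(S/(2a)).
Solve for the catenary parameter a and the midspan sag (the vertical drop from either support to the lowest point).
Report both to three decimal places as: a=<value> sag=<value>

seed: a₀ = √(S³/(24(L−S))) = √(135.942³/(24·55.990)) = 43.238401
iter 1: u=1.572005  f(a)=+7.339e+00  f'(a)=-3.289e+00  a ← 43.238401 − (+7.339e+00/-3.289e+00) = 45.469941
iter 2: u=1.494856  f(a)=+6.065e-01  f'(a)=-2.766e+00  a ← 45.469941 − (+6.065e-01/-2.766e+00) = 45.689203
iter 3: u=1.487682  f(a)=+4.965e-03  f'(a)=-2.721e+00  a ← 45.689203 − (+4.965e-03/-2.721e+00) = 45.691027
iter 4: u=1.487622  f(a)=+3.388e-07  f'(a)=-2.720e+00  a ← 45.691027 − (+3.388e-07/-2.720e+00) = 45.691028
iter 5: u=1.487622  f(a)=-2.842e-14  f'(a)=-2.720e+00  a ← 45.691028 − (-2.842e-14/-2.720e+00) = 45.691028
converged: |Δa| < 1e-12 after 5 iterations
sag = a·(cosh(S/(2a)) − 1) = 45.691028·(cosh(1.487622) − 1) = 60.596992
T_max/T_min = cosh(S/(2a)) = 2.326234

a=45.691 sag=60.597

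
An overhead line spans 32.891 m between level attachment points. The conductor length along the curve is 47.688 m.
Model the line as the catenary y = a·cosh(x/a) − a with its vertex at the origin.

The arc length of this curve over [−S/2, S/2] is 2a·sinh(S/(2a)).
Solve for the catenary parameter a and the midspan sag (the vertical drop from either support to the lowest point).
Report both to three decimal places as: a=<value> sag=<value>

a=10.626 sag=15.479

seed: a₀ = √(S³/(24(L−S))) = √(32.891³/(24·14.797)) = 10.009748
iter 1: u=1.642948  f(a)=+2.130e+00  f'(a)=-3.835e+00  a ← 10.009748 − (+2.130e+00/-3.835e+00) = 10.565181
iter 2: u=1.556575  f(a)=+1.902e-01  f'(a)=-3.179e+00  a ← 10.565181 − (+1.902e-01/-3.179e+00) = 10.625010
iter 3: u=1.547810  f(a)=+1.844e-03  f'(a)=-3.117e+00  a ← 10.625010 − (+1.844e-03/-3.117e+00) = 10.625601
iter 4: u=1.547724  f(a)=+1.770e-07  f'(a)=-3.117e+00  a ← 10.625601 − (+1.770e-07/-3.117e+00) = 10.625601
iter 5: u=1.547724  f(a)=+7.105e-15  f'(a)=-3.117e+00  a ← 10.625601 − (+7.105e-15/-3.117e+00) = 10.625601
converged: |Δa| < 1e-12 after 5 iterations
sag = a·(cosh(S/(2a)) − 1) = 10.625601·(cosh(1.547724) − 1) = 15.478800
T_max/T_min = cosh(S/(2a)) = 2.456746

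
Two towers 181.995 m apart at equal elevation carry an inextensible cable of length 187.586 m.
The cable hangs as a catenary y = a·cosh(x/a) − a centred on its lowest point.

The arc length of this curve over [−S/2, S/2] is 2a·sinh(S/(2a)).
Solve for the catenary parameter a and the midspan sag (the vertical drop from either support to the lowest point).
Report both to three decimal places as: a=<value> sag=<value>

a=212.922 sag=19.743

seed: a₀ = √(S³/(24(L−S))) = √(181.995³/(24·5.591)) = 211.952634
iter 1: u=0.429329  f(a)=+5.175e-02  f'(a)=-5.374e-02  a ← 211.952634 − (+5.175e-02/-5.374e-02) = 212.915759
iter 2: u=0.427387  f(a)=+3.549e-04  f'(a)=-5.300e-02  a ← 212.915759 − (+3.549e-04/-5.300e-02) = 212.922455
iter 3: u=0.427374  f(a)=+1.694e-08  f'(a)=-5.300e-02  a ← 212.922455 − (+1.694e-08/-5.300e-02) = 212.922455
iter 4: u=0.427374  f(a)=+2.842e-14  f'(a)=-5.300e-02  a ← 212.922455 − (+2.842e-14/-5.300e-02) = 212.922455
converged: |Δa| < 1e-12 after 4 iterations
sag = a·(cosh(S/(2a)) − 1) = 212.922455·(cosh(0.427374) − 1) = 19.742752
T_max/T_min = cosh(S/(2a)) = 1.092723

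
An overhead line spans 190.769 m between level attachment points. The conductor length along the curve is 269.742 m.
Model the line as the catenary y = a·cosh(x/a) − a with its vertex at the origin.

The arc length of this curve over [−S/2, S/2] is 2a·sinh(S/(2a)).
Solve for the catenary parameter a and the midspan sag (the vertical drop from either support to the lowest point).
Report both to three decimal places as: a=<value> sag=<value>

seed: a₀ = √(S³/(24(L−S))) = √(190.769³/(24·78.973)) = 60.522487
iter 1: u=1.576018  f(a)=+1.041e+01  f'(a)=-3.318e+00  a ← 60.522487 − (+1.041e+01/-3.318e+00) = 63.659268
iter 2: u=1.498360  f(a)=+8.639e-01  f'(a)=-2.788e+00  a ← 63.659268 − (+8.639e-01/-2.788e+00) = 63.969114
iter 3: u=1.491102  f(a)=+7.142e-03  f'(a)=-2.742e+00  a ← 63.969114 − (+7.142e-03/-2.742e+00) = 63.971718
iter 4: u=1.491042  f(a)=+4.971e-07  f'(a)=-2.742e+00  a ← 63.971718 − (+4.971e-07/-2.742e+00) = 63.971718
iter 5: u=1.491042  f(a)=-5.684e-14  f'(a)=-2.742e+00  a ← 63.971718 − (-5.684e-14/-2.742e+00) = 63.971718
converged: |Δa| < 1e-12 after 5 iterations
sag = a·(cosh(S/(2a)) − 1) = 63.971718·(cosh(1.491042) − 1) = 85.301747
T_max/T_min = cosh(S/(2a)) = 2.333429

a=63.972 sag=85.302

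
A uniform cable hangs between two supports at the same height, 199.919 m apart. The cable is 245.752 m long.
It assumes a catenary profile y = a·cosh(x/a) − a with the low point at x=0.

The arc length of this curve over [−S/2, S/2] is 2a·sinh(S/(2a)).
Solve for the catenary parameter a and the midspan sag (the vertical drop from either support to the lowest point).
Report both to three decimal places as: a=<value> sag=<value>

a=88.017 sag=63.130

seed: a₀ = √(S³/(24(L−S))) = √(199.919³/(24·45.833)) = 85.228794
iter 1: u=1.172837  f(a)=+3.258e+00  f'(a)=-1.231e+00  a ← 85.228794 − (+3.258e+00/-1.231e+00) = 87.875178
iter 2: u=1.137517  f(a)=+1.579e-01  f'(a)=-1.114e+00  a ← 87.875178 − (+1.579e-01/-1.114e+00) = 88.016869
iter 3: u=1.135686  f(a)=+4.127e-04  f'(a)=-1.108e+00  a ← 88.016869 − (+4.127e-04/-1.108e+00) = 88.017242
iter 4: u=1.135681  f(a)=+2.835e-09  f'(a)=-1.108e+00  a ← 88.017242 − (+2.835e-09/-1.108e+00) = 88.017242
iter 5: u=1.135681  f(a)=-2.842e-14  f'(a)=-1.108e+00  a ← 88.017242 − (-2.842e-14/-1.108e+00) = 88.017242
converged: |Δa| < 1e-12 after 5 iterations
sag = a·(cosh(S/(2a)) − 1) = 88.017242·(cosh(1.135681) − 1) = 63.130190
T_max/T_min = cosh(S/(2a)) = 1.717248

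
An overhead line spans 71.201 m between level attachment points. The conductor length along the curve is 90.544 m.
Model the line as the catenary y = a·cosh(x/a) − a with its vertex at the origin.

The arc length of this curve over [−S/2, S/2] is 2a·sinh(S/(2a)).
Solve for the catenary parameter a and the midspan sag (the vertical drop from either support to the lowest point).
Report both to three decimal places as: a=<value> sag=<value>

seed: a₀ = √(S³/(24(L−S))) = √(71.201³/(24·19.343)) = 27.884419
iter 1: u=1.276717  f(a)=+1.639e+00  f'(a)=-1.627e+00  a ← 27.884419 − (+1.639e+00/-1.627e+00) = 28.891773
iter 2: u=1.232202  f(a)=+9.301e-02  f'(a)=-1.447e+00  a ← 28.891773 − (+9.301e-02/-1.447e+00) = 28.956040
iter 3: u=1.229467  f(a)=+3.393e-04  f'(a)=-1.437e+00  a ← 28.956040 − (+3.393e-04/-1.437e+00) = 28.956277
iter 4: u=1.229457  f(a)=+4.554e-09  f'(a)=-1.437e+00  a ← 28.956277 − (+4.554e-09/-1.437e+00) = 28.956277
iter 5: u=1.229457  f(a)=+0.000e+00  f'(a)=-1.437e+00  a ← 28.956277 − (+0.000e+00/-1.437e+00) = 28.956277
converged: |Δa| < 1e-12 after 5 iterations
sag = a·(cosh(S/(2a)) − 1) = 28.956277·(cosh(1.229457) − 1) = 24.784024
T_max/T_min = cosh(S/(2a)) = 1.855912

a=28.956 sag=24.784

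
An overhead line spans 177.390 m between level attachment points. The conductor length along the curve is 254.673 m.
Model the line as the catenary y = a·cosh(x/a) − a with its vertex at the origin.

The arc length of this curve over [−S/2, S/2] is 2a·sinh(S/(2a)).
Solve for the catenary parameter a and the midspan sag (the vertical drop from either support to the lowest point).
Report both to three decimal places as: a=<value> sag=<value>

a=58.136 sag=81.844

seed: a₀ = √(S³/(24(L−S))) = √(177.390³/(24·77.283)) = 54.858773
iter 1: u=1.616788  f(a)=+1.075e+01  f'(a)=-3.626e+00  a ← 54.858773 − (+1.075e+01/-3.626e+00) = 57.824107
iter 2: u=1.533876  f(a)=+9.334e-01  f'(a)=-3.022e+00  a ← 57.824107 − (+9.334e-01/-3.022e+00) = 58.133017
iter 3: u=1.525725  f(a)=+8.511e-03  f'(a)=-2.967e+00  a ← 58.133017 − (+8.511e-03/-2.967e+00) = 58.135886
iter 4: u=1.525650  f(a)=+7.218e-07  f'(a)=-2.966e+00  a ← 58.135886 − (+7.218e-07/-2.966e+00) = 58.135886
iter 5: u=1.525650  f(a)=+2.842e-14  f'(a)=-2.966e+00  a ← 58.135886 − (+2.842e-14/-2.966e+00) = 58.135886
converged: |Δa| < 1e-12 after 5 iterations
sag = a·(cosh(S/(2a)) − 1) = 58.135886·(cosh(1.525650) − 1) = 81.843989
T_max/T_min = cosh(S/(2a)) = 2.407805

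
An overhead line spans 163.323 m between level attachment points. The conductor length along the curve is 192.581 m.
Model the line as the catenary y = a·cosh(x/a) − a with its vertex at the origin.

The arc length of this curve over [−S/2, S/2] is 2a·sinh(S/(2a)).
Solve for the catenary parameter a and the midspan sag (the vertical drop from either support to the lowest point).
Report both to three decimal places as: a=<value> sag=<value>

a=80.801 sag=44.900

seed: a₀ = √(S³/(24(L−S))) = √(163.323³/(24·29.258)) = 78.766779
iter 1: u=1.036751  f(a)=+1.613e+00  f'(a)=-8.259e-01  a ← 78.766779 − (+1.613e+00/-8.259e-01) = 80.720147
iter 2: u=1.011662  f(a)=+6.196e-02  f'(a)=-7.635e-01  a ← 80.720147 − (+6.196e-02/-7.635e-01) = 80.801296
iter 3: u=1.010646  f(a)=+9.949e-05  f'(a)=-7.611e-01  a ← 80.801296 − (+9.949e-05/-7.611e-01) = 80.801427
iter 4: u=1.010644  f(a)=+2.573e-10  f'(a)=-7.611e-01  a ← 80.801427 − (+2.573e-10/-7.611e-01) = 80.801427
iter 5: u=1.010644  f(a)=+5.684e-14  f'(a)=-7.611e-01  a ← 80.801427 − (+5.684e-14/-7.611e-01) = 80.801427
converged: |Δa| < 1e-12 after 5 iterations
sag = a·(cosh(S/(2a)) − 1) = 80.801427·(cosh(1.010644) − 1) = 44.899532
T_max/T_min = cosh(S/(2a)) = 1.555677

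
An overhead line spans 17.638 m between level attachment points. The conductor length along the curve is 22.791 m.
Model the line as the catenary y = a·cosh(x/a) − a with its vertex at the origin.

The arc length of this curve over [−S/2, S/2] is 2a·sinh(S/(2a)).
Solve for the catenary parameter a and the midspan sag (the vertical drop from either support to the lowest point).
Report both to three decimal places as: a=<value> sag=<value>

seed: a₀ = √(S³/(24(L−S))) = √(17.638³/(24·5.153)) = 6.660983
iter 1: u=1.323979  f(a)=+4.710e-01  f'(a)=-1.836e+00  a ← 6.660983 − (+4.710e-01/-1.836e+00) = 6.917498
iter 2: u=1.274883  f(a)=+2.857e-02  f'(a)=-1.619e+00  a ← 6.917498 − (+2.857e-02/-1.619e+00) = 6.935142
iter 3: u=1.271639  f(a)=+1.202e-04  f'(a)=-1.606e+00  a ← 6.935142 − (+1.202e-04/-1.606e+00) = 6.935217
iter 4: u=1.271626  f(a)=+2.146e-09  f'(a)=-1.606e+00  a ← 6.935217 − (+2.146e-09/-1.606e+00) = 6.935217
iter 5: u=1.271626  f(a)=+0.000e+00  f'(a)=-1.606e+00  a ← 6.935217 − (+0.000e+00/-1.606e+00) = 6.935217
converged: |Δa| < 1e-12 after 5 iterations
sag = a·(cosh(S/(2a)) − 1) = 6.935217·(cosh(1.271626) − 1) = 6.404748
T_max/T_min = cosh(S/(2a)) = 1.923511

a=6.935 sag=6.405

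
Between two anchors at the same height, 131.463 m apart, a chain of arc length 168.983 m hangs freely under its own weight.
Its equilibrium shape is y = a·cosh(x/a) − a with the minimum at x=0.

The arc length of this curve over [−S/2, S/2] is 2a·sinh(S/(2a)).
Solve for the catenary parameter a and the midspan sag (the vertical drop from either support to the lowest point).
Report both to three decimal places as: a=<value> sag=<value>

a=52.254 sag=47.091

seed: a₀ = √(S³/(24(L−S))) = √(131.463³/(24·37.520)) = 50.230589
iter 1: u=1.308595  f(a)=+3.347e+00  f'(a)=-1.766e+00  a ← 50.230589 − (+3.347e+00/-1.766e+00) = 52.125759
iter 2: u=1.261018  f(a)=+1.987e-01  f'(a)=-1.562e+00  a ← 52.125759 − (+1.987e-01/-1.562e+00) = 52.252997
iter 3: u=1.257947  f(a)=+7.986e-04  f'(a)=-1.549e+00  a ← 52.252997 − (+7.986e-04/-1.549e+00) = 52.253513
iter 4: u=1.257935  f(a)=+1.301e-08  f'(a)=-1.549e+00  a ← 52.253513 − (+1.301e-08/-1.549e+00) = 52.253513
iter 5: u=1.257935  f(a)=+0.000e+00  f'(a)=-1.549e+00  a ← 52.253513 − (+0.000e+00/-1.549e+00) = 52.253513
converged: |Δa| < 1e-12 after 5 iterations
sag = a·(cosh(S/(2a)) − 1) = 52.253513·(cosh(1.257935) − 1) = 47.090552
T_max/T_min = cosh(S/(2a)) = 1.901194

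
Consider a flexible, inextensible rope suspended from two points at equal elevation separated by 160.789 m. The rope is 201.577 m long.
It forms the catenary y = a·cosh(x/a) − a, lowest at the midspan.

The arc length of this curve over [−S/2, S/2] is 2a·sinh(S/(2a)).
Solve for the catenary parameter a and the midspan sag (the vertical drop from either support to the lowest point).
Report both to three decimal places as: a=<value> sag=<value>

a=67.512 sag=53.798

seed: a₀ = √(S³/(24(L−S))) = √(160.789³/(24·40.788)) = 65.164741
iter 1: u=1.233712  f(a)=+3.219e+00  f'(a)=-1.453e+00  a ← 65.164741 − (+3.219e+00/-1.453e+00) = 67.380078
iter 2: u=1.193149  f(a)=+1.714e-01  f'(a)=-1.302e+00  a ← 67.380078 − (+1.714e-01/-1.302e+00) = 67.511747
iter 3: u=1.190822  f(a)=+5.468e-04  f'(a)=-1.294e+00  a ← 67.511747 − (+5.468e-04/-1.294e+00) = 67.512170
iter 4: u=1.190815  f(a)=+5.602e-09  f'(a)=-1.294e+00  a ← 67.512170 − (+5.602e-09/-1.294e+00) = 67.512170
iter 5: u=1.190815  f(a)=+0.000e+00  f'(a)=-1.294e+00  a ← 67.512170 − (+0.000e+00/-1.294e+00) = 67.512170
converged: |Δa| < 1e-12 after 5 iterations
sag = a·(cosh(S/(2a)) − 1) = 67.512170·(cosh(1.190815) − 1) = 53.798237
T_max/T_min = cosh(S/(2a)) = 1.796867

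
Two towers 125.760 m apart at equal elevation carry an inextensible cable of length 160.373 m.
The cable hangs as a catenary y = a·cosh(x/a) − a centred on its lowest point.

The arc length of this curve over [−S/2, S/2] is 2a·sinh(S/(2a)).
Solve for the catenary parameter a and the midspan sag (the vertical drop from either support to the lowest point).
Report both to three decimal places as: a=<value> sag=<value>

a=50.836 sag=44.107

seed: a₀ = √(S³/(24(L−S))) = √(125.760³/(24·34.613)) = 48.931502
iter 1: u=1.285062  f(a)=+2.973e+00  f'(a)=-1.663e+00  a ← 48.931502 − (+2.973e+00/-1.663e+00) = 50.719647
iter 2: u=1.239756  f(a)=+1.707e-01  f'(a)=-1.477e+00  a ← 50.719647 − (+1.707e-01/-1.477e+00) = 50.835275
iter 3: u=1.236936  f(a)=+6.391e-04  f'(a)=-1.466e+00  a ← 50.835275 − (+6.391e-04/-1.466e+00) = 50.835711
iter 4: u=1.236926  f(a)=+9.026e-09  f'(a)=-1.466e+00  a ← 50.835711 − (+9.026e-09/-1.466e+00) = 50.835711
iter 5: u=1.236926  f(a)=-5.684e-14  f'(a)=-1.466e+00  a ← 50.835711 − (-5.684e-14/-1.466e+00) = 50.835711
converged: |Δa| < 1e-12 after 5 iterations
sag = a·(cosh(S/(2a)) − 1) = 50.835711·(cosh(1.236926) − 1) = 44.107136
T_max/T_min = cosh(S/(2a)) = 1.867641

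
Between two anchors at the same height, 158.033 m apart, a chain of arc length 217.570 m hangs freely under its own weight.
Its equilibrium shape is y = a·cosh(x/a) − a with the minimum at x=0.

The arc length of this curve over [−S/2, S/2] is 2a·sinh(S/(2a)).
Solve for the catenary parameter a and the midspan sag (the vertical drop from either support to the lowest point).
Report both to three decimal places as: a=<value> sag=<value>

a=55.301 sag=66.733

seed: a₀ = √(S³/(24(L−S))) = √(158.033³/(24·59.537)) = 52.556034
iter 1: u=1.503472  f(a)=+7.103e+00  f'(a)=-2.821e+00  a ← 52.556034 − (+7.103e+00/-2.821e+00) = 55.073908
iter 2: u=1.434736  f(a)=+5.423e-01  f'(a)=-2.405e+00  a ← 55.073908 − (+5.423e-01/-2.405e+00) = 55.299391
iter 3: u=1.428886  f(a)=+3.739e-03  f'(a)=-2.372e+00  a ← 55.299391 − (+3.739e-03/-2.372e+00) = 55.300968
iter 4: u=1.428845  f(a)=+1.805e-07  f'(a)=-2.372e+00  a ← 55.300968 − (+1.805e-07/-2.372e+00) = 55.300968
iter 5: u=1.428845  f(a)=+2.842e-14  f'(a)=-2.372e+00  a ← 55.300968 − (+2.842e-14/-2.372e+00) = 55.300968
converged: |Δa| < 1e-12 after 5 iterations
sag = a·(cosh(S/(2a)) − 1) = 55.300968·(cosh(1.428845) − 1) = 66.733344
T_max/T_min = cosh(S/(2a)) = 2.206730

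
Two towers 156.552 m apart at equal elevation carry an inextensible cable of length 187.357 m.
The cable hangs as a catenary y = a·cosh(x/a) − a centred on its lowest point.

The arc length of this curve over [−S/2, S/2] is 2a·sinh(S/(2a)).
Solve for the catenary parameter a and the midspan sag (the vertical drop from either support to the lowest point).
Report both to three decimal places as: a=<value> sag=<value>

a=74.076 sag=45.351

seed: a₀ = √(S³/(24(L−S))) = √(156.552³/(24·30.805)) = 72.039668
iter 1: u=1.086568  f(a)=+1.870e+00  f'(a)=-9.605e-01  a ← 72.039668 − (+1.870e+00/-9.605e-01) = 73.986927
iter 2: u=1.057971  f(a)=+7.852e-02  f'(a)=-8.814e-01  a ← 73.986927 − (+7.852e-02/-8.814e-01) = 74.076010
iter 3: u=1.056698  f(a)=+1.518e-04  f'(a)=-8.780e-01  a ← 74.076010 − (+1.518e-04/-8.780e-01) = 74.076183
iter 4: u=1.056696  f(a)=+5.699e-10  f'(a)=-8.780e-01  a ← 74.076183 − (+5.699e-10/-8.780e-01) = 74.076183
iter 5: u=1.056696  f(a)=+2.842e-14  f'(a)=-8.780e-01  a ← 74.076183 − (+2.842e-14/-8.780e-01) = 74.076183
converged: |Δa| < 1e-12 after 5 iterations
sag = a·(cosh(S/(2a)) − 1) = 74.076183·(cosh(1.056696) − 1) = 45.351378
T_max/T_min = cosh(S/(2a)) = 1.612226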